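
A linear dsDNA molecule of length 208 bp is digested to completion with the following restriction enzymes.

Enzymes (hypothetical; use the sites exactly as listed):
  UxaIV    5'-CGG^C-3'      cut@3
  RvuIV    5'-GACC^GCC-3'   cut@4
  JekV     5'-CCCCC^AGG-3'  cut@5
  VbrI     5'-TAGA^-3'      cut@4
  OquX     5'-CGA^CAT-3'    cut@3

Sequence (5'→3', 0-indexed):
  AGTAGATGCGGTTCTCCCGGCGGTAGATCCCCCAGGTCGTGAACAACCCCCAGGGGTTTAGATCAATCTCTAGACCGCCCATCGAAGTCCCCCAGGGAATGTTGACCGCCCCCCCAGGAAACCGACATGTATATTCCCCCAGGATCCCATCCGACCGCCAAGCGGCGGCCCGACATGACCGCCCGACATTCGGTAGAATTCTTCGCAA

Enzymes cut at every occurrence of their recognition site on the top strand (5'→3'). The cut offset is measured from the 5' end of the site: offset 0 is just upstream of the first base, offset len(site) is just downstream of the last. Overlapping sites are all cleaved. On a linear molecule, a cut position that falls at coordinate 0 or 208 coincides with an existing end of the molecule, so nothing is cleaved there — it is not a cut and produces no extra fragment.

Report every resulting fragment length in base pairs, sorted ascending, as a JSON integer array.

[2,3,5,6,6,6,7,7,8,9,10,11,11,11,12,14,14,15,16,17,18]

Site scan:
  UxaIV (CGGC, off=3): starts [17, 162, 165] → cuts [20, 165, 168]
  RvuIV (GACCGCC, off=4): starts [72, 103, 152, 176] → cuts [76, 107, 156, 180]
  JekV (CCCCCAGG, off=5): starts [28, 46, 88, 110, 135] → cuts [33, 51, 93, 115, 140]
  VbrI (TAGA, off=4): starts [2, 23, 58, 70, 193] → cuts [6, 27, 62, 74, 197]
  OquX (CGACAT, off=3): starts [122, 170, 183] → cuts [125, 173, 186]

All cut coordinates (distinct, sorted): [6, 20, 27, 33, 51, 62, 74, 76, 93, 107, 115, 125, 140, 156, 165, 168, 173, 180, 186, 197]

Fragments:
  [0,6): 6 bp
  [6,20): 14 bp
  [20,27): 7 bp
  [27,33): 6 bp
  [33,51): 18 bp
  [51,62): 11 bp
  [62,74): 12 bp
  [74,76): 2 bp
  [76,93): 17 bp
  [93,107): 14 bp
  [107,115): 8 bp
  [115,125): 10 bp
  [125,140): 15 bp
  [140,156): 16 bp
  [156,165): 9 bp
  [165,168): 3 bp
  [168,173): 5 bp
  [173,180): 7 bp
  [180,186): 6 bp
  [186,197): 11 bp
  [197,208): 11 bp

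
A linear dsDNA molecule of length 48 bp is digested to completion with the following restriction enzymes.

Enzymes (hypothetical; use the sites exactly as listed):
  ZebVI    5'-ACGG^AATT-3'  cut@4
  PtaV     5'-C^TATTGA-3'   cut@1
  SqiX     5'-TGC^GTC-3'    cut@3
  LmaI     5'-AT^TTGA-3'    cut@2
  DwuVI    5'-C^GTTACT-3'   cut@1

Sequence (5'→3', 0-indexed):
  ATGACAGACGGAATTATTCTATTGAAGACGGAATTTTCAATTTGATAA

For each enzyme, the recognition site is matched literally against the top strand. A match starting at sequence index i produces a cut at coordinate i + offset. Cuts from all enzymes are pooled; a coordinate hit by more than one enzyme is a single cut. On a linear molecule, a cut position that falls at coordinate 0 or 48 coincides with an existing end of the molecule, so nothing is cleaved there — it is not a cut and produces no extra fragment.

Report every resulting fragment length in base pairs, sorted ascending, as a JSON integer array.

Site scan:
  ZebVI ACGGAATT/4: at [7, 27] ⇒ [11, 31]
  PtaV CTATTGA/1: at [18] ⇒ [19]
  SqiX (TGCGTC, off=3): no sites
  LmaI ATTTGA/2: at [39] ⇒ [41]
  DwuVI (CGTTACT, off=1): no sites

All cut coordinates (distinct, sorted): [11, 19, 31, 41]

Fragment lengths:
  [0,11): 11 bp
  [11,19): 8 bp
  [19,31): 12 bp
  [31,41): 10 bp
  [41,48): 7 bp

[7,8,10,11,12]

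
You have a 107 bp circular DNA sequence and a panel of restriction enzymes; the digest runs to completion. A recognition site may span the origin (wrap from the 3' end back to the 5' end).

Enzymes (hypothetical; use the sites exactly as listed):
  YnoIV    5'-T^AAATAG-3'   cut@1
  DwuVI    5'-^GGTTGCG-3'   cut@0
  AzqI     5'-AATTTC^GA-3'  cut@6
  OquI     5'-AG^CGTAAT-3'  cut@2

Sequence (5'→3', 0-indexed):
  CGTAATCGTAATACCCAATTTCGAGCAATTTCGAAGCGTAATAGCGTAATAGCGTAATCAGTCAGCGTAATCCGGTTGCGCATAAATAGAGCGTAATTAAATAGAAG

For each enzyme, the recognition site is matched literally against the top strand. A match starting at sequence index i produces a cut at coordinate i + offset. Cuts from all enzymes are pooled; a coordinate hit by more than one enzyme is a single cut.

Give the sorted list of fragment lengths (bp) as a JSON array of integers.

[4,7,8,8,8,8,9,10,10,13,22]

Per-enzyme occurrences:
  YnoIV TAAATAG/1: at [82, 97] ⇒ [83, 98]
  DwuVI GGTTGCG/0: at [73] ⇒ [73]
  AzqI AATTTCGA/6: at [16, 26] ⇒ [22, 32]
  OquI AGCGTAAT/2: at [34, 42, 50, 63, 89, 105] ⇒ [0, 36, 44, 52, 65, 91]

All cut coordinates (distinct, sorted): [0, 22, 32, 36, 44, 52, 65, 73, 83, 91, 98]

Fragment lengths:
  0→22: 22 bp
  22→32: 10 bp
  32→36: 4 bp
  36→44: 8 bp
  44→52: 8 bp
  52→65: 13 bp
  65→73: 8 bp
  73→83: 10 bp
  83→91: 8 bp
  91→98: 7 bp
  98→0 (wrap): 107-98+0 = 9 bp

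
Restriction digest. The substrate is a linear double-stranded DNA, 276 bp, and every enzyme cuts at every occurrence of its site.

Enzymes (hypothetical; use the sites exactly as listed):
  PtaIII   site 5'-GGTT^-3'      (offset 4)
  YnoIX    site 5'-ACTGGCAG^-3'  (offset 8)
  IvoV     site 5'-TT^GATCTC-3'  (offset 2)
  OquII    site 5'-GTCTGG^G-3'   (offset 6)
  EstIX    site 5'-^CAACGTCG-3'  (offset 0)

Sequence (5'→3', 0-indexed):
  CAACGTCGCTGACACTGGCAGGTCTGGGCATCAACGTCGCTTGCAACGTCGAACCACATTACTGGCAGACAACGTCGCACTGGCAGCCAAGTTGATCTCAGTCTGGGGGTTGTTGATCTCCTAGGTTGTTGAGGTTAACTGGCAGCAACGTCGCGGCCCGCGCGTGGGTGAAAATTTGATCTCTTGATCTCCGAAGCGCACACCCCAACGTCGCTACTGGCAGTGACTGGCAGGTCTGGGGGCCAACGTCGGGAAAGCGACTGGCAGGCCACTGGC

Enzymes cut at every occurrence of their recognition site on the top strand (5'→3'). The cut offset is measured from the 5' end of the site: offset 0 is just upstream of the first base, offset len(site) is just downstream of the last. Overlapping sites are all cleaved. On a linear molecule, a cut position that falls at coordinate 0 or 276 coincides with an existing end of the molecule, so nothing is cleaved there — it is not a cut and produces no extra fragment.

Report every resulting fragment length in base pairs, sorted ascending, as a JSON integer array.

Per-enzyme occurrences:
  PtaIII (GGTT, off=4): starts [107, 123, 132] → cuts [111, 127, 136]
  YnoIX (ACTGGCAG, off=8): starts [13, 60, 78, 137, 215, 225, 259] → cuts [21, 68, 86, 145, 223, 233, 267]
  IvoV (TTGATCTC, off=2): starts [91, 112, 175, 183] → cuts [93, 114, 177, 185]
  OquII (GTCTGGG, off=6): starts [21, 100, 233] → cuts [27, 106, 239]
  EstIX (CAACGTCG, off=0): starts [0, 31, 43, 69, 145, 205, 243] → cuts [31, 43, 69, 145, 205, 243] (position 0 is a terminus of the linear molecule — no cut)

Pooled cuts: [21, 27, 31, 43, 68, 69, 86, 93, 106, 111, 114, 127, 136, 145, 177, 185, 205, 223, 233, 239, 243, 267]

Fragment lengths:
  [0,21): 21 bp
  [21,27): 6 bp
  [27,31): 4 bp
  [31,43): 12 bp
  [43,68): 25 bp
  [68,69): 1 bp
  [69,86): 17 bp
  [86,93): 7 bp
  [93,106): 13 bp
  [106,111): 5 bp
  [111,114): 3 bp
  [114,127): 13 bp
  [127,136): 9 bp
  [136,145): 9 bp
  [145,177): 32 bp
  [177,185): 8 bp
  [185,205): 20 bp
  [205,223): 18 bp
  [223,233): 10 bp
  [233,239): 6 bp
  [239,243): 4 bp
  [243,267): 24 bp
  [267,276): 9 bp

[1,3,4,4,5,6,6,7,8,9,9,9,10,12,13,13,17,18,20,21,24,25,32]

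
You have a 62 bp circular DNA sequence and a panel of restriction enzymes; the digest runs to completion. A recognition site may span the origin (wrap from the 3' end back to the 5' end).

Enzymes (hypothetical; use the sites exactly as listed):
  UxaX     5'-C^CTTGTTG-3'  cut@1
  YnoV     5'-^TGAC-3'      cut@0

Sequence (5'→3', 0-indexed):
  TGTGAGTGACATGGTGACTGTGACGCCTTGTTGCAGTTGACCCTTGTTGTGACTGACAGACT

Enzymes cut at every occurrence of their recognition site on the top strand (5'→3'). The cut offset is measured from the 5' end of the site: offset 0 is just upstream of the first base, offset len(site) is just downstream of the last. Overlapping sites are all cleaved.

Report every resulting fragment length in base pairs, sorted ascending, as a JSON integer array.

[4,5,6,6,7,8,11,15]

Scan for sites:
  UxaX (CCTTGTTG, off=1): starts [25, 41] → cuts [26, 42]
  YnoV (TGAC, off=0): starts [6, 14, 20, 37, 49, 53] → cuts [6, 14, 20, 37, 49, 53]

Pooled cuts: [6, 14, 20, 26, 37, 42, 49, 53]

Fragments:
  6→14: 8 bp
  14→20: 6 bp
  20→26: 6 bp
  26→37: 11 bp
  37→42: 5 bp
  42→49: 7 bp
  49→53: 4 bp
  53→6 (wrap): 62-53+6 = 15 bp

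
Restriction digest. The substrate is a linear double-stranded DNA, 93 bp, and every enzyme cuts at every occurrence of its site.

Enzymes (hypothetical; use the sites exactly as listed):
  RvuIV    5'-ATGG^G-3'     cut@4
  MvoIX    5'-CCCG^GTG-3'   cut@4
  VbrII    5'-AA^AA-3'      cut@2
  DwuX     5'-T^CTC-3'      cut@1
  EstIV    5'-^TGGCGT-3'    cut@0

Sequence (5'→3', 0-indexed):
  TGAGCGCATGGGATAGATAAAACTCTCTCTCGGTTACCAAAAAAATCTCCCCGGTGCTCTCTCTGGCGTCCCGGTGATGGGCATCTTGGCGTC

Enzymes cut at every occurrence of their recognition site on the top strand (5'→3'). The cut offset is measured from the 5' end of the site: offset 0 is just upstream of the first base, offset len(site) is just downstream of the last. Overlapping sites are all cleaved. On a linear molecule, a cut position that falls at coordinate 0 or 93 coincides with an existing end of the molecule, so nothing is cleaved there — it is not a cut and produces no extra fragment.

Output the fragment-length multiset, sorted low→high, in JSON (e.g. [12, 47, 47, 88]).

Per-enzyme occurrences:
  RvuIV ATGGG/4: at [7, 76] ⇒ [11, 80]
  MvoIX CCCGGTG/4: at [49, 69] ⇒ [53, 73]
  VbrII AAAA/2: at [18, 38, 39, 40, 41] ⇒ [20, 40, 41, 42, 43]
  DwuX TCTC/1: at [23, 25, 27, 45, 57, 59] ⇒ [24, 26, 28, 46, 58, 60]
  EstIV TGGCGT/0: at [63, 86] ⇒ [63, 86]

Pooled cuts: [11, 20, 24, 26, 28, 40, 41, 42, 43, 46, 53, 58, 60, 63, 73, 80, 86]

Fragment lengths:
  [0,11): 11 bp
  [11,20): 9 bp
  [20,24): 4 bp
  [24,26): 2 bp
  [26,28): 2 bp
  [28,40): 12 bp
  [40,41): 1 bp
  [41,42): 1 bp
  [42,43): 1 bp
  [43,46): 3 bp
  [46,53): 7 bp
  [53,58): 5 bp
  [58,60): 2 bp
  [60,63): 3 bp
  [63,73): 10 bp
  [73,80): 7 bp
  [80,86): 6 bp
  [86,93): 7 bp

[1,1,1,2,2,2,3,3,4,5,6,7,7,7,9,10,11,12]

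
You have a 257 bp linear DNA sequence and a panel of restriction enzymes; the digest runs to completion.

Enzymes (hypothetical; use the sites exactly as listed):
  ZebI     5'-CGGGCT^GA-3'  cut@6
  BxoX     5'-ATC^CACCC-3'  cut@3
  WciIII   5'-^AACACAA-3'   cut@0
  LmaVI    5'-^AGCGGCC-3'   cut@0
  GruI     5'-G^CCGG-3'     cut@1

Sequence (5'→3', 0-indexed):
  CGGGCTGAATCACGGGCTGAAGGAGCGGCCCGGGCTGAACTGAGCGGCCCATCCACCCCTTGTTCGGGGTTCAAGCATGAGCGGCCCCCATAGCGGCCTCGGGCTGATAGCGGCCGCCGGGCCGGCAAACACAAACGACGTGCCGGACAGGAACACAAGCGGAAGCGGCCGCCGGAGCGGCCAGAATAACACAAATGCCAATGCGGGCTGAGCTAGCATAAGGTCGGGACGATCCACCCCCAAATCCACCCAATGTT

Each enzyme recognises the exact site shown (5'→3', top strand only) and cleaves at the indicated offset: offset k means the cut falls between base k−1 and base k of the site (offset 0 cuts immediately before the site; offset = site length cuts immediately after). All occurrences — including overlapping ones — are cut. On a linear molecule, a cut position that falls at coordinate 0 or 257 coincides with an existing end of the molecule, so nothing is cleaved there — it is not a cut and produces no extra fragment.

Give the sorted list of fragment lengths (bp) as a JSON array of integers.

Site scan:
  ZebI CGGGCTGA/6: at [0, 12, 30, 99, 203] ⇒ [6, 18, 36, 105, 209]
  BxoX ATCCACCC/3: at [50, 231, 243] ⇒ [53, 234, 246]
  WciIII AACACAA/0: at [127, 151, 187] ⇒ [127, 151, 187]
  LmaVI AGCGGCC/0: at [23, 42, 79, 91, 108, 163, 175] ⇒ [23, 42, 79, 91, 108, 163, 175]
  GruI GCCGG/1: at [115, 120, 141, 170] ⇒ [116, 121, 142, 171]

All cut coordinates (distinct, sorted): [6, 18, 23, 36, 42, 53, 79, 91, 105, 108, 116, 121, 127, 142, 151, 163, 171, 175, 187, 209, 234, 246]

Fragment lengths:
  [0,6): 6 bp
  [6,18): 12 bp
  [18,23): 5 bp
  [23,36): 13 bp
  [36,42): 6 bp
  [42,53): 11 bp
  [53,79): 26 bp
  [79,91): 12 bp
  [91,105): 14 bp
  [105,108): 3 bp
  [108,116): 8 bp
  [116,121): 5 bp
  [121,127): 6 bp
  [127,142): 15 bp
  [142,151): 9 bp
  [151,163): 12 bp
  [163,171): 8 bp
  [171,175): 4 bp
  [175,187): 12 bp
  [187,209): 22 bp
  [209,234): 25 bp
  [234,246): 12 bp
  [246,257): 11 bp

[3,4,5,5,6,6,6,8,8,9,11,11,12,12,12,12,12,13,14,15,22,25,26]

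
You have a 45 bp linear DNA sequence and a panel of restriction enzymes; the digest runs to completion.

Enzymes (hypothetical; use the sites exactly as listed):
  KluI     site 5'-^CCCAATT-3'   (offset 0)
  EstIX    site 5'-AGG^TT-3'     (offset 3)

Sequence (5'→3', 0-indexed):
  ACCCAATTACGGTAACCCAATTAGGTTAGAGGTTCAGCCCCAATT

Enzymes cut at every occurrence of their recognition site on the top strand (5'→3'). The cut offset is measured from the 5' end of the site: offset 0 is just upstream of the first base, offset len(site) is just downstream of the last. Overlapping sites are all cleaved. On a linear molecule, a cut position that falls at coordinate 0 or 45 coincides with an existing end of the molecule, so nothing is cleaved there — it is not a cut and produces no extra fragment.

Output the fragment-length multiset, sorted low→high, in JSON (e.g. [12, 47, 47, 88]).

Site scan:
  KluI CCCAATT/0: at [1, 15, 38] ⇒ [1, 15, 38]
  EstIX AGGTT/3: at [22, 29] ⇒ [25, 32]

All cut coordinates (distinct, sorted): [1, 15, 25, 32, 38]

Fragments:
  [0,1): 1 bp
  [1,15): 14 bp
  [15,25): 10 bp
  [25,32): 7 bp
  [32,38): 6 bp
  [38,45): 7 bp

[1,6,7,7,10,14]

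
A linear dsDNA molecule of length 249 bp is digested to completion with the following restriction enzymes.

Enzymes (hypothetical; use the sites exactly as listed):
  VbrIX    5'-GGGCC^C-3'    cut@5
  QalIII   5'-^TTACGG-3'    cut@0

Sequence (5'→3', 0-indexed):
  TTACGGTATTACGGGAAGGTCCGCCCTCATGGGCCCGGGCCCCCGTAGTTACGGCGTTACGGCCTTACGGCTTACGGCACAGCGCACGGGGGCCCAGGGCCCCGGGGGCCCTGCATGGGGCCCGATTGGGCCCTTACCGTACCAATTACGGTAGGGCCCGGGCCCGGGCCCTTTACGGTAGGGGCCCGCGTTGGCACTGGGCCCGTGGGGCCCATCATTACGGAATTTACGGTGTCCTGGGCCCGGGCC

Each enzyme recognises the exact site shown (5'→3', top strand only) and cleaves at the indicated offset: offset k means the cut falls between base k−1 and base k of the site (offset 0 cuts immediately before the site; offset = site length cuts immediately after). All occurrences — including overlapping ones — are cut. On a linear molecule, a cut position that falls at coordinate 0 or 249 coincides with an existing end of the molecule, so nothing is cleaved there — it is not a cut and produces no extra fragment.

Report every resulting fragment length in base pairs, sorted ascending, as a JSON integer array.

Site scan:
  VbrIX (GGGCCC, off=5): starts [30, 36, 89, 96, 105, 117, 127, 153, 159, 165, 181, 198, 207, 238] → cuts [35, 41, 94, 101, 110, 122, 132, 158, 164, 170, 186, 203, 212, 243]
  QalIII (TTACGG, off=0): starts [0, 8, 48, 56, 64, 71, 145, 172, 217, 226] → cuts [8, 48, 56, 64, 71, 145, 172, 217, 226] (position 0 is a terminus of the linear molecule — no cut)

All cut coordinates (distinct, sorted): [8, 35, 41, 48, 56, 64, 71, 94, 101, 110, 122, 132, 145, 158, 164, 170, 172, 186, 203, 212, 217, 226, 243]

Fragment lengths:
  [0,8): 8 bp
  [8,35): 27 bp
  [35,41): 6 bp
  [41,48): 7 bp
  [48,56): 8 bp
  [56,64): 8 bp
  [64,71): 7 bp
  [71,94): 23 bp
  [94,101): 7 bp
  [101,110): 9 bp
  [110,122): 12 bp
  [122,132): 10 bp
  [132,145): 13 bp
  [145,158): 13 bp
  [158,164): 6 bp
  [164,170): 6 bp
  [170,172): 2 bp
  [172,186): 14 bp
  [186,203): 17 bp
  [203,212): 9 bp
  [212,217): 5 bp
  [217,226): 9 bp
  [226,243): 17 bp
  [243,249): 6 bp

[2,5,6,6,6,6,7,7,7,8,8,8,9,9,9,10,12,13,13,14,17,17,23,27]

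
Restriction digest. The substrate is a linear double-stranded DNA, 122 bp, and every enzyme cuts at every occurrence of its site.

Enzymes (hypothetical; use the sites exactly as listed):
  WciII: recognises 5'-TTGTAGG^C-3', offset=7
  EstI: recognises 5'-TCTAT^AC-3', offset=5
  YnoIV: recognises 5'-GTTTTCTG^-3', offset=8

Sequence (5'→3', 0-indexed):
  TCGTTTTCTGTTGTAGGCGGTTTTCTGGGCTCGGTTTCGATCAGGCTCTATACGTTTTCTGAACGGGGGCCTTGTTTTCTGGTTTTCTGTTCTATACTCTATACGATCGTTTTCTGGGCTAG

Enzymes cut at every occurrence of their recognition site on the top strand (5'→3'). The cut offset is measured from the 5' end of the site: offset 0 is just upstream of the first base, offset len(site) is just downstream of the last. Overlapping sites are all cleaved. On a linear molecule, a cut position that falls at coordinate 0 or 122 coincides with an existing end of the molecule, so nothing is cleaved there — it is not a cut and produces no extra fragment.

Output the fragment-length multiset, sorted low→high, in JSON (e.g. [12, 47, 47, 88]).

[6,6,7,7,8,10,10,10,14,20,24]

Site scan:
  WciII (TTGTAGGC, off=7): starts [10] → cuts [17]
  EstI (TCTATAC, off=5): starts [46, 90, 97] → cuts [51, 95, 102]
  YnoIV (GTTTTCTG, off=8): starts [2, 19, 53, 73, 81, 108] → cuts [10, 27, 61, 81, 89, 116]

Pooled cuts: [10, 17, 27, 51, 61, 81, 89, 95, 102, 116]

Fragments:
  [0,10): 10 bp
  [10,17): 7 bp
  [17,27): 10 bp
  [27,51): 24 bp
  [51,61): 10 bp
  [61,81): 20 bp
  [81,89): 8 bp
  [89,95): 6 bp
  [95,102): 7 bp
  [102,116): 14 bp
  [116,122): 6 bp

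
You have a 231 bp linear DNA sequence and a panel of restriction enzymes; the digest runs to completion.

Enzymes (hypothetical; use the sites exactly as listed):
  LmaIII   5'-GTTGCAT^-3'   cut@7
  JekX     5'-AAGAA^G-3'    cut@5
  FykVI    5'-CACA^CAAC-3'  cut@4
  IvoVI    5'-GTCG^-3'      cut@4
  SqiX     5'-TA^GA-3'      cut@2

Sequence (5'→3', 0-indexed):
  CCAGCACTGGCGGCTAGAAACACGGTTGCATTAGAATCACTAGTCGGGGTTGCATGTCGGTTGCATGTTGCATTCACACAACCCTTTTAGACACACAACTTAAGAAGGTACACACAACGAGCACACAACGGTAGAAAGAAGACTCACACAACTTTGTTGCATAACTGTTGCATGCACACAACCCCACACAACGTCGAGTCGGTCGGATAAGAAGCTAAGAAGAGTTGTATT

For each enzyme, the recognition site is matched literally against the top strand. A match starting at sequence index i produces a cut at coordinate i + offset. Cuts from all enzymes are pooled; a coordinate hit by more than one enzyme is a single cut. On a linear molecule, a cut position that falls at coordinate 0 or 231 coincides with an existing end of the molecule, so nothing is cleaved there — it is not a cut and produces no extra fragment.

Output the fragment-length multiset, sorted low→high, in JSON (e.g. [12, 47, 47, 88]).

Per-enzyme occurrences:
  LmaIII GTTGCAT/7: at [24, 48, 59, 66, 155, 166] ⇒ [31, 55, 66, 73, 162, 173]
  JekX AAGAAG/5: at [101, 135, 208, 216] ⇒ [106, 140, 213, 221]
  FykVI CACACAAC/4: at [74, 91, 110, 121, 144, 174, 184] ⇒ [78, 95, 114, 125, 148, 178, 188]
  IvoVI GTCG/4: at [42, 55, 192, 197, 201] ⇒ [46, 59, 196, 201, 205]
  SqiX TAGA/2: at [14, 31, 87, 131] ⇒ [16, 33, 89, 133]

All cut coordinates (distinct, sorted): [16, 31, 33, 46, 55, 59, 66, 73, 78, 89, 95, 106, 114, 125, 133, 140, 148, 162, 173, 178, 188, 196, 201, 205, 213, 221]

Fragment lengths:
  [0,16): 16 bp
  [16,31): 15 bp
  [31,33): 2 bp
  [33,46): 13 bp
  [46,55): 9 bp
  [55,59): 4 bp
  [59,66): 7 bp
  [66,73): 7 bp
  [73,78): 5 bp
  [78,89): 11 bp
  [89,95): 6 bp
  [95,106): 11 bp
  [106,114): 8 bp
  [114,125): 11 bp
  [125,133): 8 bp
  [133,140): 7 bp
  [140,148): 8 bp
  [148,162): 14 bp
  [162,173): 11 bp
  [173,178): 5 bp
  [178,188): 10 bp
  [188,196): 8 bp
  [196,201): 5 bp
  [201,205): 4 bp
  [205,213): 8 bp
  [213,221): 8 bp
  [221,231): 10 bp

[2,4,4,5,5,5,6,7,7,7,8,8,8,8,8,8,9,10,10,11,11,11,11,13,14,15,16]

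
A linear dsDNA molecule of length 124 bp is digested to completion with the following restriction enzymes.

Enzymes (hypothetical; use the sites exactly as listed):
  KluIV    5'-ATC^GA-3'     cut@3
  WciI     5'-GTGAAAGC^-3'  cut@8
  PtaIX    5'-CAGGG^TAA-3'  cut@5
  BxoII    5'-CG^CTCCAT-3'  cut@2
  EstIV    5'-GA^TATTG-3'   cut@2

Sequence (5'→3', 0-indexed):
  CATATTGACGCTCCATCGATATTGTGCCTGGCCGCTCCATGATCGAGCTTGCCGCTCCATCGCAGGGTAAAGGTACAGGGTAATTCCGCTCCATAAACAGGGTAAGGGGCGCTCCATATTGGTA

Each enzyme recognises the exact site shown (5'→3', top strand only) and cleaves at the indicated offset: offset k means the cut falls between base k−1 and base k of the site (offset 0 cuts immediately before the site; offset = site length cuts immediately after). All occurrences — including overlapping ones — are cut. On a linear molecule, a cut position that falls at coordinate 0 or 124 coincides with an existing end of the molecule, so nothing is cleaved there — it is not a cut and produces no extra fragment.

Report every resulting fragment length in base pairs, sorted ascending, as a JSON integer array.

Site scan:
  KluIV ATCGA/3: at [14, 41] ⇒ [17, 44]
  WciI (GTGAAAGC, off=8): no sites
  PtaIX CAGGGTAA/5: at [62, 75, 97] ⇒ [67, 80, 102]
  BxoII CGCTCCAT/2: at [8, 32, 52, 86, 109] ⇒ [10, 34, 54, 88, 111]
  EstIV GATATTG/2: at [17] ⇒ [19]

Pooled cuts: [10, 17, 19, 34, 44, 54, 67, 80, 88, 102, 111]

Fragments:
  [0,10): 10 bp
  [10,17): 7 bp
  [17,19): 2 bp
  [19,34): 15 bp
  [34,44): 10 bp
  [44,54): 10 bp
  [54,67): 13 bp
  [67,80): 13 bp
  [80,88): 8 bp
  [88,102): 14 bp
  [102,111): 9 bp
  [111,124): 13 bp

[2,7,8,9,10,10,10,13,13,13,14,15]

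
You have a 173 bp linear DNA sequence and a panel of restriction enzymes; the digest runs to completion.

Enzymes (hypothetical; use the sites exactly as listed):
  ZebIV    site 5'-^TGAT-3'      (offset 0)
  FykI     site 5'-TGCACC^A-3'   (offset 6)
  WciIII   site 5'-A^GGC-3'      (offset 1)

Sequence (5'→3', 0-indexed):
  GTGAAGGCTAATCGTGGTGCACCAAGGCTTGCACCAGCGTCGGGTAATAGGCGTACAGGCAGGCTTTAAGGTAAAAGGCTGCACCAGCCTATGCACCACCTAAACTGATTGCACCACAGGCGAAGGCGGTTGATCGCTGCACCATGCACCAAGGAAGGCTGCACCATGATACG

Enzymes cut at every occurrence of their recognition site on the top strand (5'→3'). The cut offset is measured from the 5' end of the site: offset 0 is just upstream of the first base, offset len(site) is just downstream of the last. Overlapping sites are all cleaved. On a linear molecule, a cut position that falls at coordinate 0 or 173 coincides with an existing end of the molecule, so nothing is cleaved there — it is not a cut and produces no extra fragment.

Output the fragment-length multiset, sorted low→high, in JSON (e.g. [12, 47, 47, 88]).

[1,2,3,4,5,6,6,6,7,7,8,8,9,9,10,10,12,13,14,15,18]

Site scan:
  ZebIV TGAT/0: at [105, 130, 166] ⇒ [105, 130, 166]
  FykI TGCACCA/6: at [17, 29, 79, 91, 109, 137, 144, 159] ⇒ [23, 35, 85, 97, 115, 143, 150, 165]
  WciIII AGGC/1: at [4, 24, 48, 56, 60, 75, 117, 123, 155] ⇒ [5, 25, 49, 57, 61, 76, 118, 124, 156]

Pooled cuts: [5, 23, 25, 35, 49, 57, 61, 76, 85, 97, 105, 115, 118, 124, 130, 143, 150, 156, 165, 166]

Fragment lengths:
  [0,5): 5 bp
  [5,23): 18 bp
  [23,25): 2 bp
  [25,35): 10 bp
  [35,49): 14 bp
  [49,57): 8 bp
  [57,61): 4 bp
  [61,76): 15 bp
  [76,85): 9 bp
  [85,97): 12 bp
  [97,105): 8 bp
  [105,115): 10 bp
  [115,118): 3 bp
  [118,124): 6 bp
  [124,130): 6 bp
  [130,143): 13 bp
  [143,150): 7 bp
  [150,156): 6 bp
  [156,165): 9 bp
  [165,166): 1 bp
  [166,173): 7 bp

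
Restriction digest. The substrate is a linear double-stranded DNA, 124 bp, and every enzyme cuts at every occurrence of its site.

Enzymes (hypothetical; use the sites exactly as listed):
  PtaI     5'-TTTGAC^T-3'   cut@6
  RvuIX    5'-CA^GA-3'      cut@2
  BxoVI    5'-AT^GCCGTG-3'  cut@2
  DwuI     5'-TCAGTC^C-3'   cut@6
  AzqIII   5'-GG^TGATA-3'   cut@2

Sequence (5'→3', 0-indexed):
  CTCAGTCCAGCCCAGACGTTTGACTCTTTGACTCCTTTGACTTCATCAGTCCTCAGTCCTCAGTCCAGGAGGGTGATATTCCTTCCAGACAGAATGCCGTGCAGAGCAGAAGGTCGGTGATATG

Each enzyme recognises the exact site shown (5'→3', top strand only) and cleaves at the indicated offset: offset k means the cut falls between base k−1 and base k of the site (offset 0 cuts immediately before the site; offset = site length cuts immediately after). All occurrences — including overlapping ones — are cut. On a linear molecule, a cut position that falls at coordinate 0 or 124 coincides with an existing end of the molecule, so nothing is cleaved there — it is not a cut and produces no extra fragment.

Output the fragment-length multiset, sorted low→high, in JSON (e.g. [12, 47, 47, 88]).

Scan for sites:
  PtaI (TTTGACT, off=6): starts [18, 26, 35] → cuts [24, 32, 41]
  RvuIX (CAGA, off=2): starts [12, 85, 89, 101, 106] → cuts [14, 87, 91, 103, 108]
  BxoVI (ATGCCGTG, off=2): starts [93] → cuts [95]
  DwuI (TCAGTCC, off=6): starts [1, 45, 52, 59] → cuts [7, 51, 58, 65]
  AzqIII (GGTGATA, off=2): starts [71, 115] → cuts [73, 117]

All cut coordinates (distinct, sorted): [7, 14, 24, 32, 41, 51, 58, 65, 73, 87, 91, 95, 103, 108, 117]

Fragments:
  [0,7): 7 bp
  [7,14): 7 bp
  [14,24): 10 bp
  [24,32): 8 bp
  [32,41): 9 bp
  [41,51): 10 bp
  [51,58): 7 bp
  [58,65): 7 bp
  [65,73): 8 bp
  [73,87): 14 bp
  [87,91): 4 bp
  [91,95): 4 bp
  [95,103): 8 bp
  [103,108): 5 bp
  [108,117): 9 bp
  [117,124): 7 bp

[4,4,5,7,7,7,7,7,8,8,8,9,9,10,10,14]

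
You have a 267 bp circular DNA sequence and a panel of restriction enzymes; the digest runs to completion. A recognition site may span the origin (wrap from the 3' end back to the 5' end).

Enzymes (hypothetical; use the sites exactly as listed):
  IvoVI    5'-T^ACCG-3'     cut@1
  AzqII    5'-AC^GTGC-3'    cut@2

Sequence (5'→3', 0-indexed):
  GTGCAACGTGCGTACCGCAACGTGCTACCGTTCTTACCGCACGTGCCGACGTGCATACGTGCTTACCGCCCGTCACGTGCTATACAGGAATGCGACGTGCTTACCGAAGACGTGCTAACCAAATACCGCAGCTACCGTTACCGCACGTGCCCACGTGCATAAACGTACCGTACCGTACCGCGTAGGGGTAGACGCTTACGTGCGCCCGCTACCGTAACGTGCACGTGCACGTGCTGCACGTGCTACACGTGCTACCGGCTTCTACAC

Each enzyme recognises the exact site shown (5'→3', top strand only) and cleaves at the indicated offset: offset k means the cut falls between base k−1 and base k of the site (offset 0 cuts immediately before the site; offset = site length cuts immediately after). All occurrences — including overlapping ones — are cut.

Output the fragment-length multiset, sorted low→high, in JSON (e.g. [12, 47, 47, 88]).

Site scan:
  IvoVI TACCG/1: at [12, 25, 34, 63, 101, 123, 132, 138, 165, 170, 175, 209, 252] ⇒ [13, 26, 35, 64, 102, 124, 133, 139, 166, 171, 176, 210, 253]
  AzqII ACGTGC/2: at [5, 19, 40, 48, 56, 74, 94, 109, 144, 152, 197, 216, 222, 228, 237, 246, 265] ⇒ [0, 7, 21, 42, 50, 58, 76, 96, 111, 146, 154, 199, 218, 224, 230, 239, 248]

All cut coordinates (distinct, sorted): [0, 7, 13, 21, 26, 35, 42, 50, 58, 64, 76, 96, 102, 111, 124, 133, 139, 146, 154, 166, 171, 176, 199, 210, 218, 224, 230, 239, 248, 253]

Fragment lengths:
  0→7: 7 bp
  7→13: 6 bp
  13→21: 8 bp
  21→26: 5 bp
  26→35: 9 bp
  35→42: 7 bp
  42→50: 8 bp
  50→58: 8 bp
  58→64: 6 bp
  64→76: 12 bp
  76→96: 20 bp
  96→102: 6 bp
  102→111: 9 bp
  111→124: 13 bp
  124→133: 9 bp
  133→139: 6 bp
  139→146: 7 bp
  146→154: 8 bp
  154→166: 12 bp
  166→171: 5 bp
  171→176: 5 bp
  176→199: 23 bp
  199→210: 11 bp
  210→218: 8 bp
  218→224: 6 bp
  224→230: 6 bp
  230→239: 9 bp
  239→248: 9 bp
  248→253: 5 bp
  253→0 (wrap): 267-253+0 = 14 bp

[5,5,5,5,6,6,6,6,6,6,7,7,7,8,8,8,8,8,9,9,9,9,9,11,12,12,13,14,20,23]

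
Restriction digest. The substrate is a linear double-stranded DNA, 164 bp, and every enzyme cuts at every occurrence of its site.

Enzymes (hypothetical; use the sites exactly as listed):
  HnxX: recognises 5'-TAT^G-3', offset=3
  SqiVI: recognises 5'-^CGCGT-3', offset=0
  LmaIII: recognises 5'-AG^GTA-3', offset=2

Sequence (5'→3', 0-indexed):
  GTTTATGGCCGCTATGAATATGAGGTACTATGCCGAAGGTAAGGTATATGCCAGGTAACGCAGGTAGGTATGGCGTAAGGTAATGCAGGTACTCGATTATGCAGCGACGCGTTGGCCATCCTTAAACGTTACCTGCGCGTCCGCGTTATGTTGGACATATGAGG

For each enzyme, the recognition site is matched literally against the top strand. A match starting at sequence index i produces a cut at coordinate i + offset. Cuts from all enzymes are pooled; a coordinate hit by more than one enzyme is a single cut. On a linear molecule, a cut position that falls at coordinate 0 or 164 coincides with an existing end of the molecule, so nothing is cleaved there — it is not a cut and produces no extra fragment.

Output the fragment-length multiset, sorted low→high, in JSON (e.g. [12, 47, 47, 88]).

[3,4,4,4,5,5,6,6,6,6,7,7,7,8,8,9,9,9,11,12,28]

Scan for sites:
  HnxX TATG/3: at [3, 12, 18, 28, 46, 68, 97, 146, 157] ⇒ [6, 15, 21, 31, 49, 71, 100, 149, 160]
  SqiVI CGCGT/0: at [107, 135, 141] ⇒ [107, 135, 141]
  LmaIII AGGTA/2: at [22, 36, 41, 52, 61, 65, 77, 86] ⇒ [24, 38, 43, 54, 63, 67, 79, 88]

Pooled cuts: [6, 15, 21, 24, 31, 38, 43, 49, 54, 63, 67, 71, 79, 88, 100, 107, 135, 141, 149, 160]

Fragments:
  [0,6): 6 bp
  [6,15): 9 bp
  [15,21): 6 bp
  [21,24): 3 bp
  [24,31): 7 bp
  [31,38): 7 bp
  [38,43): 5 bp
  [43,49): 6 bp
  [49,54): 5 bp
  [54,63): 9 bp
  [63,67): 4 bp
  [67,71): 4 bp
  [71,79): 8 bp
  [79,88): 9 bp
  [88,100): 12 bp
  [100,107): 7 bp
  [107,135): 28 bp
  [135,141): 6 bp
  [141,149): 8 bp
  [149,160): 11 bp
  [160,164): 4 bp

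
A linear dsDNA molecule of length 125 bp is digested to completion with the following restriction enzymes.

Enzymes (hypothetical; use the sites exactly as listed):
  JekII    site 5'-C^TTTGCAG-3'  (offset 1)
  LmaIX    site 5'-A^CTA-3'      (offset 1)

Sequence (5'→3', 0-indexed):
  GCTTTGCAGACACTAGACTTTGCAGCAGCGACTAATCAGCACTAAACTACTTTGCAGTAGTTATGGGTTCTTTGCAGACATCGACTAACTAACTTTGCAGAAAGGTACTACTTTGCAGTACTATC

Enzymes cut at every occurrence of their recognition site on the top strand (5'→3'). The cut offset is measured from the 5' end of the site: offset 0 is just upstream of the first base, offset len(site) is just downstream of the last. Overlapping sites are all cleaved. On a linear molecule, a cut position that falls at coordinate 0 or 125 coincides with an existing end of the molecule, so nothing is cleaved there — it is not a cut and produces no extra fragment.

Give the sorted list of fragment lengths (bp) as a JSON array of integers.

[2,4,4,4,5,5,5,6,9,10,10,13,14,14,20]

Per-enzyme occurrences:
  JekII (CTTTGCAG, off=1): starts [1, 17, 49, 69, 92, 110] → cuts [2, 18, 50, 70, 93, 111]
  LmaIX (ACTA, off=1): starts [11, 30, 40, 45, 83, 87, 106, 119] → cuts [12, 31, 41, 46, 84, 88, 107, 120]

All cut coordinates (distinct, sorted): [2, 12, 18, 31, 41, 46, 50, 70, 84, 88, 93, 107, 111, 120]

Fragments:
  [0,2): 2 bp
  [2,12): 10 bp
  [12,18): 6 bp
  [18,31): 13 bp
  [31,41): 10 bp
  [41,46): 5 bp
  [46,50): 4 bp
  [50,70): 20 bp
  [70,84): 14 bp
  [84,88): 4 bp
  [88,93): 5 bp
  [93,107): 14 bp
  [107,111): 4 bp
  [111,120): 9 bp
  [120,125): 5 bp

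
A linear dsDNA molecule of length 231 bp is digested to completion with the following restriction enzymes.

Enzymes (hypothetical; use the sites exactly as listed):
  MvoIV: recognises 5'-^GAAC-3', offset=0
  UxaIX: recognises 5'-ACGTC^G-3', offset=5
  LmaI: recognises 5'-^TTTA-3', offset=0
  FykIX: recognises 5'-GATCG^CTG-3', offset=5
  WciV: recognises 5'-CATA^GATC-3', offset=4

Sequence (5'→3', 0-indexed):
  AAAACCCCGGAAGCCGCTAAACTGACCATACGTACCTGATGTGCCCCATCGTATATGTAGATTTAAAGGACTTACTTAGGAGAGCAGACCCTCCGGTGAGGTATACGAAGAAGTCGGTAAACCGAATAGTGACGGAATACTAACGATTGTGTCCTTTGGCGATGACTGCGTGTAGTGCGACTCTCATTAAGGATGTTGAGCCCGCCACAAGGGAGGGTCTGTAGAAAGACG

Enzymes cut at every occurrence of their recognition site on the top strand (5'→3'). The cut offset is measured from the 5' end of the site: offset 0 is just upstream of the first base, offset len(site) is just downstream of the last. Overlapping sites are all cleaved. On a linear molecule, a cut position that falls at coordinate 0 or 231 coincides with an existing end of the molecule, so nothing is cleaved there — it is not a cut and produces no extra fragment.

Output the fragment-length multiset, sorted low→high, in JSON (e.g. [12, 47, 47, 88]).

[61,170]

Per-enzyme occurrences:
  MvoIV (GAAC, off=0): no sites
  UxaIX (ACGTCG, off=5): no sites
  LmaI TTTA/0: at [61] ⇒ [61]
  FykIX (GATCGCTG, off=5): no sites
  WciV (CATAGATC, off=4): no sites

Pooled cuts: [61]

Fragments:
  [0,61): 61 bp
  [61,231): 170 bp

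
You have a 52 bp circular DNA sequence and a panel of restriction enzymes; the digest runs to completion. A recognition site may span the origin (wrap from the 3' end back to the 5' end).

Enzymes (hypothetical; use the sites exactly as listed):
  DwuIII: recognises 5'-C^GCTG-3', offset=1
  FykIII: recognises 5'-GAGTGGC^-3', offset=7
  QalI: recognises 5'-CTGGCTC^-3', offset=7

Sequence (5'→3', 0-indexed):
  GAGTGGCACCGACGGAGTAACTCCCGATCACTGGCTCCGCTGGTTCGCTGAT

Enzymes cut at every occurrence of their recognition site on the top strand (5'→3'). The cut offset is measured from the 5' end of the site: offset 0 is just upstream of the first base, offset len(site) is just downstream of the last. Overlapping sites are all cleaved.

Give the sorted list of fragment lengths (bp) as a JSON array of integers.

[1,8,13,30]

Per-enzyme occurrences:
  DwuIII CGCTG/1: at [37, 45] ⇒ [38, 46]
  FykIII GAGTGGC/7: at [0] ⇒ [7]
  QalI CTGGCTC/7: at [30] ⇒ [37]

Pooled cuts: [7, 37, 38, 46]

Fragment lengths:
  7→37: 30 bp
  37→38: 1 bp
  38→46: 8 bp
  46→7 (wrap): 52-46+7 = 13 bp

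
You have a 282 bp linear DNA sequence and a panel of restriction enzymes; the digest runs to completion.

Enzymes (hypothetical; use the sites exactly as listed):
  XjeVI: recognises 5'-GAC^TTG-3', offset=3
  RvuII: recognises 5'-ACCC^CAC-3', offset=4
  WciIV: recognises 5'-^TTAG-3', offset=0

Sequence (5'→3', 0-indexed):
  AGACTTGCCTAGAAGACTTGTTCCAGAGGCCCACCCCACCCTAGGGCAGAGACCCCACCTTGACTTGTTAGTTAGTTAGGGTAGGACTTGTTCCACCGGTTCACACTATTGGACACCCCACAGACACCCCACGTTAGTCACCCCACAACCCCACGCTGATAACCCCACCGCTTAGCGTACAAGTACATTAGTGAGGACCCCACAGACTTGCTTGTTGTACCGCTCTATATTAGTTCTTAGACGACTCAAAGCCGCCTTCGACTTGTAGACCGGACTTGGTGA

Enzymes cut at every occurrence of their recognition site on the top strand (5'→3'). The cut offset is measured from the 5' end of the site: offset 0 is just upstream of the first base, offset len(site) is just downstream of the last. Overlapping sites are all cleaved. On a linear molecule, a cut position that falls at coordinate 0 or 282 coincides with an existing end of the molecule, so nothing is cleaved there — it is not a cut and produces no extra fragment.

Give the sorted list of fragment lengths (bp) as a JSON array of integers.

[3,4,4,4,4,6,7,7,7,8,9,10,11,12,13,13,13,14,16,19,19,22,26,31]

Per-enzyme occurrences:
  XjeVI (GACTTG, off=3): starts [1, 14, 61, 84, 204, 259, 272] → cuts [4, 17, 64, 87, 207, 262, 275]
  RvuII (ACCCCAC, off=4): starts [32, 51, 114, 125, 139, 147, 161, 196] → cuts [36, 55, 118, 129, 143, 151, 165, 200]
  WciIV (TTAG, off=0): starts [67, 71, 75, 133, 171, 187, 229, 236] → cuts [67, 71, 75, 133, 171, 187, 229, 236]

Pooled cuts: [4, 17, 36, 55, 64, 67, 71, 75, 87, 118, 129, 133, 143, 151, 165, 171, 187, 200, 207, 229, 236, 262, 275]

Fragment lengths:
  [0,4): 4 bp
  [4,17): 13 bp
  [17,36): 19 bp
  [36,55): 19 bp
  [55,64): 9 bp
  [64,67): 3 bp
  [67,71): 4 bp
  [71,75): 4 bp
  [75,87): 12 bp
  [87,118): 31 bp
  [118,129): 11 bp
  [129,133): 4 bp
  [133,143): 10 bp
  [143,151): 8 bp
  [151,165): 14 bp
  [165,171): 6 bp
  [171,187): 16 bp
  [187,200): 13 bp
  [200,207): 7 bp
  [207,229): 22 bp
  [229,236): 7 bp
  [236,262): 26 bp
  [262,275): 13 bp
  [275,282): 7 bp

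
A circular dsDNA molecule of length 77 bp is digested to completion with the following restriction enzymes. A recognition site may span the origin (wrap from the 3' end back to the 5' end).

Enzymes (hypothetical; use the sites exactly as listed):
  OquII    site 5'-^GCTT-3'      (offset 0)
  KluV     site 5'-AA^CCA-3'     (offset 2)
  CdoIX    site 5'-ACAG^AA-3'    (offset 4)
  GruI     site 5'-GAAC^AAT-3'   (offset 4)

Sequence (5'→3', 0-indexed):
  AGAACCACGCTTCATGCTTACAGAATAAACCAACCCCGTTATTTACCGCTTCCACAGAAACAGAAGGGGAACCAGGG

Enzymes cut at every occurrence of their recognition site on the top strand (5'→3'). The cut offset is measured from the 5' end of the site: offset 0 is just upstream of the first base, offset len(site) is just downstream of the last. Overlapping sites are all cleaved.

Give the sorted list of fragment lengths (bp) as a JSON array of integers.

Site scan:
  OquII GCTT/0: at [8, 15, 47] ⇒ [8, 15, 47]
  KluV AACCA/2: at [2, 27, 69] ⇒ [4, 29, 71]
  CdoIX ACAGAA/4: at [19, 53, 59] ⇒ [23, 57, 63]
  GruI (GAACAAT, off=4): no sites

All cut coordinates (distinct, sorted): [4, 8, 15, 23, 29, 47, 57, 63, 71]

Fragments:
  4→8: 4 bp
  8→15: 7 bp
  15→23: 8 bp
  23→29: 6 bp
  29→47: 18 bp
  47→57: 10 bp
  57→63: 6 bp
  63→71: 8 bp
  71→4 (wrap): 77-71+4 = 10 bp

[4,6,6,7,8,8,10,10,18]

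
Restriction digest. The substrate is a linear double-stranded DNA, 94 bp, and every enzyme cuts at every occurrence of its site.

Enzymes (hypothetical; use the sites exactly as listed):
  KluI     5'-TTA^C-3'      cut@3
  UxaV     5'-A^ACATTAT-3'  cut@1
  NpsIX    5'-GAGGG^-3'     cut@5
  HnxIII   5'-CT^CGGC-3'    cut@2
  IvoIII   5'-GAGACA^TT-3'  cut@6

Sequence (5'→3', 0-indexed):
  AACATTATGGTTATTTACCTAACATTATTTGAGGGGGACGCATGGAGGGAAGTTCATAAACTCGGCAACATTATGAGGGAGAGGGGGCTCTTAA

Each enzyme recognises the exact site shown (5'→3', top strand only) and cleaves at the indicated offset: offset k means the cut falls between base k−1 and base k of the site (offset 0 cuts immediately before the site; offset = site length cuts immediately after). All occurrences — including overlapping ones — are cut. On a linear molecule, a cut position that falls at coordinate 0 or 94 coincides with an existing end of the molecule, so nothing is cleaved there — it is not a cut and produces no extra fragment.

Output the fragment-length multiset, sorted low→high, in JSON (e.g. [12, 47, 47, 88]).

Per-enzyme occurrences:
  KluI TTAC/3: at [14] ⇒ [17]
  UxaV AACATTAT/1: at [0, 20, 66] ⇒ [1, 21, 67]
  NpsIX GAGGG/5: at [30, 44, 74, 80] ⇒ [35, 49, 79, 85]
  HnxIII CTCGGC/2: at [60] ⇒ [62]
  IvoIII (GAGACATT, off=6): no sites

All cut coordinates (distinct, sorted): [1, 17, 21, 35, 49, 62, 67, 79, 85]

Fragment lengths:
  [0,1): 1 bp
  [1,17): 16 bp
  [17,21): 4 bp
  [21,35): 14 bp
  [35,49): 14 bp
  [49,62): 13 bp
  [62,67): 5 bp
  [67,79): 12 bp
  [79,85): 6 bp
  [85,94): 9 bp

[1,4,5,6,9,12,13,14,14,16]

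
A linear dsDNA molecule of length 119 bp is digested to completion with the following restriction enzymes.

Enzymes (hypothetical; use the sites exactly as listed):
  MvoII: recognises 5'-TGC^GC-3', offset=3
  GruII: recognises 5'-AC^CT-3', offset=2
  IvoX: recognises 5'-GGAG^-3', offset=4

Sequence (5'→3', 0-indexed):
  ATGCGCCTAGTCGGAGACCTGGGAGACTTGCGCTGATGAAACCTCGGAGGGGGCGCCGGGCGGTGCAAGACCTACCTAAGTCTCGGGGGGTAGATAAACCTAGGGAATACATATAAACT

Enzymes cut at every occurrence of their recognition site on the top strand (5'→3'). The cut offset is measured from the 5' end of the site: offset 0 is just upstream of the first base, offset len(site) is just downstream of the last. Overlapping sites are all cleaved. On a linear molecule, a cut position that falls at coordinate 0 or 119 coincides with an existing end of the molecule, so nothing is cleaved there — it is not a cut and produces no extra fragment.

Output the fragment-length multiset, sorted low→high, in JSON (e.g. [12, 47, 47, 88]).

Per-enzyme occurrences:
  MvoII (TGCGC, off=3): starts [1, 28] → cuts [4, 31]
  GruII (ACCT, off=2): starts [16, 40, 69, 73, 97] → cuts [18, 42, 71, 75, 99]
  IvoX (GGAG, off=4): starts [12, 21, 45] → cuts [16, 25, 49]

Pooled cuts: [4, 16, 18, 25, 31, 42, 49, 71, 75, 99]

Fragment lengths:
  [0,4): 4 bp
  [4,16): 12 bp
  [16,18): 2 bp
  [18,25): 7 bp
  [25,31): 6 bp
  [31,42): 11 bp
  [42,49): 7 bp
  [49,71): 22 bp
  [71,75): 4 bp
  [75,99): 24 bp
  [99,119): 20 bp

[2,4,4,6,7,7,11,12,20,22,24]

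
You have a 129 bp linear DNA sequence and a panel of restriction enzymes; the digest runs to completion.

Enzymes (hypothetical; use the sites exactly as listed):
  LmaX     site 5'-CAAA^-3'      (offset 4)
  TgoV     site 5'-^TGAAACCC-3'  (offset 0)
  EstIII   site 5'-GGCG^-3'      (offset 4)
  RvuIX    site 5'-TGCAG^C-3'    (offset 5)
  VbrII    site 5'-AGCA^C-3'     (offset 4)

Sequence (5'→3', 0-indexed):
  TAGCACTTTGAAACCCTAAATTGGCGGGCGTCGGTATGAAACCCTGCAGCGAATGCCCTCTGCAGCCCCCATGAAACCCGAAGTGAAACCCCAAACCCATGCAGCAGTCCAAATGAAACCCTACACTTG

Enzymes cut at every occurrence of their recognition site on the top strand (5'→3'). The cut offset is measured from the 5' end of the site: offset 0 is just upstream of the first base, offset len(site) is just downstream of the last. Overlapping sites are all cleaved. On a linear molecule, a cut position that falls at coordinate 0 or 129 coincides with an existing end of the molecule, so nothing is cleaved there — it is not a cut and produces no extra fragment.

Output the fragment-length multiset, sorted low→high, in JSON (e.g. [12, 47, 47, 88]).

Site scan:
  LmaX CAAA/4: at [91, 109] ⇒ [95, 113]
  TgoV TGAAACCC/0: at [8, 36, 71, 83, 113] ⇒ [8, 36, 71, 83, 113]
  EstIII GGCG/4: at [22, 26] ⇒ [26, 30]
  RvuIX TGCAGC/5: at [44, 60, 99] ⇒ [49, 65, 104]
  VbrII AGCAC/4: at [1] ⇒ [5]

Pooled cuts: [5, 8, 26, 30, 36, 49, 65, 71, 83, 95, 104, 113]

Fragment lengths:
  [0,5): 5 bp
  [5,8): 3 bp
  [8,26): 18 bp
  [26,30): 4 bp
  [30,36): 6 bp
  [36,49): 13 bp
  [49,65): 16 bp
  [65,71): 6 bp
  [71,83): 12 bp
  [83,95): 12 bp
  [95,104): 9 bp
  [104,113): 9 bp
  [113,129): 16 bp

[3,4,5,6,6,9,9,12,12,13,16,16,18]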